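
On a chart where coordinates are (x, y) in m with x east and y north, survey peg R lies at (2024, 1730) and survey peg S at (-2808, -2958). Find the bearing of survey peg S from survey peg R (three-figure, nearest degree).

226°

Δeast = -2808 − 2024 = -4832.00; Δnorth = -2958 − 1730 = -4688.00.
Bearing = atan2(Δeast, Δnorth) mod 360° = 225.87° ≈ 226°.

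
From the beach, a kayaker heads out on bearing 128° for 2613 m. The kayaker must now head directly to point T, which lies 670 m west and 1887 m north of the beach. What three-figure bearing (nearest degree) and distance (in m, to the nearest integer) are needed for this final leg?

322°, 4435 m

Leg 1 (128°, 2613 m): east 2613 sin 128° = 2059.07, north 2613 cos 128° = -1608.72
Current position: (2059.07, -1608.72). Target: (-670, 1887). Remaining: Δeast = -2729.07, Δnorth = 3495.72.
Bearing = atan2(-2729.07, 3495.72) mod 360° = 322.02°; distance = √((-2729.07)² + (3495.72)²) = 4434.853 m.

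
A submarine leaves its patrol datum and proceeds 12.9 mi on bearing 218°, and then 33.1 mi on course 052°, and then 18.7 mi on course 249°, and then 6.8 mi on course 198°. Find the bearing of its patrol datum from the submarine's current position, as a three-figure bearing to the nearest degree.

026°

Leg 1 (218°, 12.9 mi): east 12.9 sin 218° = -7.94, north 12.9 cos 218° = -10.17
Leg 2 (052°, 33.1 mi): east 33.1 sin 52° = 26.08, north 33.1 cos 52° = 20.38
Leg 3 (249°, 18.7 mi): east 18.7 sin 249° = -17.46, north 18.7 cos 249° = -6.70
Leg 4 (198°, 6.8 mi): east 6.8 sin 198° = -2.10, north 6.8 cos 198° = -6.47
Net displacement: -1.42 east, -2.96 north. Direction back to start is (1.42, 2.96): bearing = atan2(1.42, 2.96) mod 360° = 25.63° ≈ 026°.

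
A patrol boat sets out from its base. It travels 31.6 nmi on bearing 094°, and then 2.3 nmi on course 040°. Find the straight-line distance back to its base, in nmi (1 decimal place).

33.0 nmi

Leg 1 (094°, 31.6 nmi): east 31.6 sin 94° = 31.52, north 31.6 cos 94° = -2.20
Leg 2 (040°, 2.3 nmi): east 2.3 sin 40° = 1.48, north 2.3 cos 40° = 1.76
Net: 33.00 east, -0.44 north. Distance = √((33.00)² + (-0.44)²) = 33.004 nmi.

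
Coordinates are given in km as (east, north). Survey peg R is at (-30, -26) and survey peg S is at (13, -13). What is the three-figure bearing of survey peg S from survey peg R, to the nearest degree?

Δeast = 13 − -30 = 43.00; Δnorth = -13 − -26 = 13.00.
Bearing = atan2(Δeast, Δnorth) mod 360° = 73.18° ≈ 073°.

073°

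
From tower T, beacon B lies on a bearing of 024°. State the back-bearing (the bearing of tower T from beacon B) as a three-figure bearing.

Back-bearing = 024° + 180° = 204°.

204°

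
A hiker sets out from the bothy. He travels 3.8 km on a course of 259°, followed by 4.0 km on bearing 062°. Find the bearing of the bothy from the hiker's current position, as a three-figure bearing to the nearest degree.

170°

Leg 1 (259°, 3.8 km): east 3.8 sin 259° = -3.73, north 3.8 cos 259° = -0.73
Leg 2 (062°, 4.0 km): east 4.0 sin 62° = 3.53, north 4.0 cos 62° = 1.88
Net displacement: -0.20 east, 1.15 north. Direction back to start is (0.20, -1.15): bearing = atan2(0.20, -1.15) mod 360° = 170.24° ≈ 170°.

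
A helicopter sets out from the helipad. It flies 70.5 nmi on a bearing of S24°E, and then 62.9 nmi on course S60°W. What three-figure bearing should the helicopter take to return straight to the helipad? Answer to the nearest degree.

Leg 1 (S24°E, 70.5 nmi): east 70.5 sin 156° = 28.67, north 70.5 cos 156° = -64.40
Leg 2 (S60°W, 62.9 nmi): east 62.9 sin 240° = -54.47, north 62.9 cos 240° = -31.45
Net displacement: -25.80 east, -95.85 north. Direction back to start is (25.80, 95.85): bearing = atan2(25.80, 95.85) mod 360° = 15.06° ≈ 015°.

015°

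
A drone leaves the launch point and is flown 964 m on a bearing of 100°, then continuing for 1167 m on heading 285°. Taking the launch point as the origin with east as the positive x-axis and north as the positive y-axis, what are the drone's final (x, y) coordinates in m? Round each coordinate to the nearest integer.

Leg 1 (100°, 964 m): east 964 sin 100° = 949.35, north 964 cos 100° = -167.40
Leg 2 (285°, 1167 m): east 1167 sin 285° = -1127.24, north 1167 cos 285° = 302.04
Summing: -177.88 m east, 134.64 m north → (-178, 135).

(-178, 135)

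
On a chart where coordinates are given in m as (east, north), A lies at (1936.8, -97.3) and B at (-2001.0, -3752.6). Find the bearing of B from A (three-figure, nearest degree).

Δeast = -2001.0 − 1936.8 = -3937.80; Δnorth = -3752.6 − -97.3 = -3655.30.
Bearing = atan2(Δeast, Δnorth) mod 360° = 227.13° ≈ 227°.

227°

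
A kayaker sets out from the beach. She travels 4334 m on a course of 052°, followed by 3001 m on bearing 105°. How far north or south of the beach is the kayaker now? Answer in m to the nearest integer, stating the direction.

1892 m north

Leg 1 (052°, 4334 m): east 4334 sin 52° = 3415.24, north 4334 cos 52° = 2668.28
Leg 2 (105°, 3001 m): east 3001 sin 105° = 2898.74, north 3001 cos 105° = -776.72
Net north component: 1891.56 m.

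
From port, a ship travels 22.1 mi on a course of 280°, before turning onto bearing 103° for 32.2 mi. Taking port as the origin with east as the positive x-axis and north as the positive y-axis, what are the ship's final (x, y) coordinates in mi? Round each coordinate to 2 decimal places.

Leg 1 (280°, 22.1 mi): east 22.1 sin 280° = -21.76, north 22.1 cos 280° = 3.84
Leg 2 (103°, 32.2 mi): east 32.2 sin 103° = 31.37, north 32.2 cos 103° = -7.24
Summing: 9.61 mi east, -3.41 mi north → (9.61, -3.41).

(9.61, -3.41)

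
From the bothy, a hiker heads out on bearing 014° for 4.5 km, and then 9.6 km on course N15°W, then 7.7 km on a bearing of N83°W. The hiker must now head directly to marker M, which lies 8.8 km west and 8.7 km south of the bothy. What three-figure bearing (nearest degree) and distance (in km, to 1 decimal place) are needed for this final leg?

179°, 23.3 km

Leg 1 (014°, 4.5 km): east 4.5 sin 14° = 1.09, north 4.5 cos 14° = 4.37
Leg 2 (N15°W, 9.6 km): east 9.6 sin 345° = -2.48, north 9.6 cos 345° = 9.27
Leg 3 (N83°W, 7.7 km): east 7.7 sin 277° = -7.64, north 7.7 cos 277° = 0.94
Current position: (-9.04, 14.58). Target: (-8.8, -8.7). Remaining: Δeast = 0.24, Δnorth = -23.28.
Bearing = atan2(0.24, -23.28) mod 360° = 179.41°; distance = √((0.24)² + (-23.28)²) = 23.279 km.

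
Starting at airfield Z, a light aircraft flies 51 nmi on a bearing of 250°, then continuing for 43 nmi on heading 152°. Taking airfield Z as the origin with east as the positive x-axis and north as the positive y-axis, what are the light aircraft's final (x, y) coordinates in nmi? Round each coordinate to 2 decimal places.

(-27.74, -55.41)

Leg 1 (250°, 51 nmi): east 51 sin 250° = -47.92, north 51 cos 250° = -17.44
Leg 2 (152°, 43 nmi): east 43 sin 152° = 20.19, north 43 cos 152° = -37.97
Summing: -27.74 nmi east, -55.41 nmi north → (-27.74, -55.41).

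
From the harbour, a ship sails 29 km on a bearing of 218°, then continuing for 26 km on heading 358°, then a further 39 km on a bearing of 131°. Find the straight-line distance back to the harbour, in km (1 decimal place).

Leg 1 (218°, 29 km): east 29 sin 218° = -17.85, north 29 cos 218° = -22.85
Leg 2 (358°, 26 km): east 26 sin 358° = -0.91, north 26 cos 358° = 25.98
Leg 3 (131°, 39 km): east 39 sin 131° = 29.43, north 39 cos 131° = -25.59
Net: 10.67 east, -22.45 north. Distance = √((10.67)² + (-22.45)²) = 24.862 km.

24.9 km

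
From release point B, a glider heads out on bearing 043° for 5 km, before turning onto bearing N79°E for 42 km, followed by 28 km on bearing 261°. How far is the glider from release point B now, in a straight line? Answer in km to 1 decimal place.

Leg 1 (043°, 5 km): east 5 sin 43° = 3.41, north 5 cos 43° = 3.66
Leg 2 (N79°E, 42 km): east 42 sin 79° = 41.23, north 42 cos 79° = 8.01
Leg 3 (261°, 28 km): east 28 sin 261° = -27.66, north 28 cos 261° = -4.38
Net: 16.98 east, 7.29 north. Distance = √((16.98)² + (7.29)²) = 18.482 km.

18.5 km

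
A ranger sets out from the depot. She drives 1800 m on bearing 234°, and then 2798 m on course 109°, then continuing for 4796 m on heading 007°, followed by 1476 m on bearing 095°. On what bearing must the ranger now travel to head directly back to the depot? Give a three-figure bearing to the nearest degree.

Leg 1 (234°, 1800 m): east 1800 sin 234° = -1456.23, north 1800 cos 234° = -1058.01
Leg 2 (109°, 2798 m): east 2798 sin 109° = 2645.56, north 2798 cos 109° = -910.94
Leg 3 (007°, 4796 m): east 4796 sin 7° = 584.49, north 4796 cos 7° = 4760.25
Leg 4 (095°, 1476 m): east 1476 sin 95° = 1470.38, north 1476 cos 95° = -128.64
Net displacement: 3244.20 east, 2662.66 north. Direction back to start is (-3244.20, -2662.66): bearing = atan2(-3244.20, -2662.66) mod 360° = 230.62° ≈ 231°.

231°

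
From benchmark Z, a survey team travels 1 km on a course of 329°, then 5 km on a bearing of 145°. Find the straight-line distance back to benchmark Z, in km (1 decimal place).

4.0 km

Leg 1 (329°, 1 km): east 1 sin 329° = -0.52, north 1 cos 329° = 0.86
Leg 2 (145°, 5 km): east 5 sin 145° = 2.87, north 5 cos 145° = -4.10
Net: 2.35 east, -3.24 north. Distance = √((2.35)² + (-3.24)²) = 4.003 km.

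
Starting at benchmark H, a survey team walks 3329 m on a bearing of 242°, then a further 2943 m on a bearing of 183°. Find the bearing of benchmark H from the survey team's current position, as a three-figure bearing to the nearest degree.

Leg 1 (242°, 3329 m): east 3329 sin 242° = -2939.33, north 3329 cos 242° = -1562.87
Leg 2 (183°, 2943 m): east 2943 sin 183° = -154.02, north 2943 cos 183° = -2938.97
Net displacement: -3093.36 east, -4501.84 north. Direction back to start is (3093.36, 4501.84): bearing = atan2(3093.36, 4501.84) mod 360° = 34.49° ≈ 034°.

034°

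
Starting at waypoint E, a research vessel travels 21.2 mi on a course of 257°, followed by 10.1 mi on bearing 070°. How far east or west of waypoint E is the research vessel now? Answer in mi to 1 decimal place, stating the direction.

11.2 mi west

Leg 1 (257°, 21.2 mi): east 21.2 sin 257° = -20.66, north 21.2 cos 257° = -4.77
Leg 2 (070°, 10.1 mi): east 10.1 sin 70° = 9.49, north 10.1 cos 70° = 3.45
Net east component: -11.17 mi.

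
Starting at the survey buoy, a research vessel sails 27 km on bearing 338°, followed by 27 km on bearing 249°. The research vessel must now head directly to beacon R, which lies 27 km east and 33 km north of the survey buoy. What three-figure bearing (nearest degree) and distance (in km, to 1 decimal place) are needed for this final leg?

Leg 1 (338°, 27 km): east 27 sin 338° = -10.11, north 27 cos 338° = 25.03
Leg 2 (249°, 27 km): east 27 sin 249° = -25.21, north 27 cos 249° = -9.68
Current position: (-35.32, 15.36). Target: (27, 33). Remaining: Δeast = 62.32, Δnorth = 17.64.
Bearing = atan2(62.32, 17.64) mod 360° = 74.19°; distance = √((62.32)² + (17.64)²) = 64.770 km.

074°, 64.8 km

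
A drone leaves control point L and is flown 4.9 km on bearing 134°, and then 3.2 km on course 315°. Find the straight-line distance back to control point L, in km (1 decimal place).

1.7 km

Leg 1 (134°, 4.9 km): east 4.9 sin 134° = 3.52, north 4.9 cos 134° = -3.40
Leg 2 (315°, 3.2 km): east 3.2 sin 315° = -2.26, north 3.2 cos 315° = 2.26
Net: 1.26 east, -1.14 north. Distance = √((1.26)² + (-1.14)²) = 1.701 km.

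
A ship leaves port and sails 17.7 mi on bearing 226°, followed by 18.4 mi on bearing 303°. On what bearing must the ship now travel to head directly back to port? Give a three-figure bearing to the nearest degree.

Leg 1 (226°, 17.7 mi): east 17.7 sin 226° = -12.73, north 17.7 cos 226° = -12.30
Leg 2 (303°, 18.4 mi): east 18.4 sin 303° = -15.43, north 18.4 cos 303° = 10.02
Net displacement: -28.16 east, -2.27 north. Direction back to start is (28.16, 2.27): bearing = atan2(28.16, 2.27) mod 360° = 85.38° ≈ 085°.

085°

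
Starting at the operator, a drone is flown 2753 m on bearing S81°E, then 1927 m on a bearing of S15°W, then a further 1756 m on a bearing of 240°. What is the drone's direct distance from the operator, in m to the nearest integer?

3246 m

Leg 1 (S81°E, 2753 m): east 2753 sin 99° = 2719.11, north 2753 cos 99° = -430.66
Leg 2 (S15°W, 1927 m): east 1927 sin 195° = -498.74, north 1927 cos 195° = -1861.34
Leg 3 (240°, 1756 m): east 1756 sin 240° = -1520.74, north 1756 cos 240° = -878.00
Net: 699.62 east, -3170.00 north. Distance = √((699.62)² + (-3170.00)²) = 3246.289 m.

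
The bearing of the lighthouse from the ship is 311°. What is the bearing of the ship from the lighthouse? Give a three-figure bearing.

Back-bearing = 311° − 180° = 131°.

131°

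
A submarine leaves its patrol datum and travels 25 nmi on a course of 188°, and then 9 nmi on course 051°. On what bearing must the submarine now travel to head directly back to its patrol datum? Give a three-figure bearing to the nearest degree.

Leg 1 (188°, 25 nmi): east 25 sin 188° = -3.48, north 25 cos 188° = -24.76
Leg 2 (051°, 9 nmi): east 9 sin 51° = 6.99, north 9 cos 51° = 5.66
Net displacement: 3.51 east, -19.09 north. Direction back to start is (-3.51, 19.09): bearing = atan2(-3.51, 19.09) mod 360° = 349.57° ≈ 350°.

350°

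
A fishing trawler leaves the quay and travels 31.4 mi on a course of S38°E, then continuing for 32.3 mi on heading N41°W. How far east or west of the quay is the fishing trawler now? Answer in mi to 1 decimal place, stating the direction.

Leg 1 (S38°E, 31.4 mi): east 31.4 sin 142° = 19.33, north 31.4 cos 142° = -24.74
Leg 2 (N41°W, 32.3 mi): east 32.3 sin 319° = -21.19, north 32.3 cos 319° = 24.38
Net east component: -1.86 mi.

1.9 mi west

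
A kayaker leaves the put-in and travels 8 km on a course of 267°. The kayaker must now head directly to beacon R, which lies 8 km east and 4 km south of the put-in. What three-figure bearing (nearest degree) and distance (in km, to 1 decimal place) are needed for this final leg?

103°, 16.4 km

Leg 1 (267°, 8 km): east 8 sin 267° = -7.99, north 8 cos 267° = -0.42
Current position: (-7.99, -0.42). Target: (8, -4). Remaining: Δeast = 15.99, Δnorth = -3.58.
Bearing = atan2(15.99, -3.58) mod 360° = 102.63°; distance = √((15.99)² + (-3.58)²) = 16.385 km.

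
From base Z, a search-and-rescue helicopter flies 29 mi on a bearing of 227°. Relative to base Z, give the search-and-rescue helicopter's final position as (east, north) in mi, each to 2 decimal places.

Leg 1 (227°, 29 mi): east 29 sin 227° = -21.21, north 29 cos 227° = -19.78
Summing: -21.21 mi east, -19.78 mi north → (-21.21, -19.78).

(-21.21, -19.78)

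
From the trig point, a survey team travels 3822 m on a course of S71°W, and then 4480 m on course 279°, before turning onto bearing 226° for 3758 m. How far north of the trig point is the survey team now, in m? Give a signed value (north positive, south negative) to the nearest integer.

Leg 1 (S71°W, 3822 m): east 3822 sin 251° = -3613.77, north 3822 cos 251° = -1244.32
Leg 2 (279°, 4480 m): east 4480 sin 279° = -4424.84, north 4480 cos 279° = 700.83
Leg 3 (226°, 3758 m): east 3758 sin 226° = -2703.28, north 3758 cos 226° = -2610.53
Net north component: -3154.02 m.

-3154 m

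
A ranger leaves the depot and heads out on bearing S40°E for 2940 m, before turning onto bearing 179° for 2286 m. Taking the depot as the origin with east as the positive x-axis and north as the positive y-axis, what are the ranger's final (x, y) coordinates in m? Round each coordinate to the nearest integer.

(1930, -4538)

Leg 1 (S40°E, 2940 m): east 2940 sin 140° = 1889.80, north 2940 cos 140° = -2252.17
Leg 2 (179°, 2286 m): east 2286 sin 179° = 39.90, north 2286 cos 179° = -2285.65
Summing: 1929.69 m east, -4537.82 m north → (1930, -4538).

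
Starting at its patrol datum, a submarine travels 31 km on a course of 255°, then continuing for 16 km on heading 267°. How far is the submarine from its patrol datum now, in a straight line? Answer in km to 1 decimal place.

46.8 km

Leg 1 (255°, 31 km): east 31 sin 255° = -29.94, north 31 cos 255° = -8.02
Leg 2 (267°, 16 km): east 16 sin 267° = -15.98, north 16 cos 267° = -0.84
Net: -45.92 east, -8.86 north. Distance = √((-45.92)² + (-8.86)²) = 46.769 km.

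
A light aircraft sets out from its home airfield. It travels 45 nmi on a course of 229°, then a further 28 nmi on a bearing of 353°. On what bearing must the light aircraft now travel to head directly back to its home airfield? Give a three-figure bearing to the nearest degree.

087°

Leg 1 (229°, 45 nmi): east 45 sin 229° = -33.96, north 45 cos 229° = -29.52
Leg 2 (353°, 28 nmi): east 28 sin 353° = -3.41, north 28 cos 353° = 27.79
Net displacement: -37.37 east, -1.73 north. Direction back to start is (37.37, 1.73): bearing = atan2(37.37, 1.73) mod 360° = 87.35° ≈ 087°.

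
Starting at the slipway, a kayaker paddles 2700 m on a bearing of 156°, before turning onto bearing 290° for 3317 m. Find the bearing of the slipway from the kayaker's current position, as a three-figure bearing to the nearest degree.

Leg 1 (156°, 2700 m): east 2700 sin 156° = 1098.19, north 2700 cos 156° = -2466.57
Leg 2 (290°, 3317 m): east 3317 sin 290° = -3116.96, north 3317 cos 290° = 1134.48
Net displacement: -2018.77 east, -1332.09 north. Direction back to start is (2018.77, 1332.09): bearing = atan2(2018.77, 1332.09) mod 360° = 56.58° ≈ 057°.

057°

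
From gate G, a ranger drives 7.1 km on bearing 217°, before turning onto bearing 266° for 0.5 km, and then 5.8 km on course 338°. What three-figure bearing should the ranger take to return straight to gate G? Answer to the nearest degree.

087°

Leg 1 (217°, 7.1 km): east 7.1 sin 217° = -4.27, north 7.1 cos 217° = -5.67
Leg 2 (266°, 0.5 km): east 0.5 sin 266° = -0.50, north 0.5 cos 266° = -0.03
Leg 3 (338°, 5.8 km): east 5.8 sin 338° = -2.17, north 5.8 cos 338° = 5.38
Net displacement: -6.94 east, -0.33 north. Direction back to start is (6.94, 0.33): bearing = atan2(6.94, 0.33) mod 360° = 87.30° ≈ 087°.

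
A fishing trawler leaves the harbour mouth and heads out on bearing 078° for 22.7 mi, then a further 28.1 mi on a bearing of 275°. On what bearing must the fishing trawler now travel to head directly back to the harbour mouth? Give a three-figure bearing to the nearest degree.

Leg 1 (078°, 22.7 mi): east 22.7 sin 78° = 22.20, north 22.7 cos 78° = 4.72
Leg 2 (275°, 28.1 mi): east 28.1 sin 275° = -27.99, north 28.1 cos 275° = 2.45
Net displacement: -5.79 east, 7.17 north. Direction back to start is (5.79, -7.17): bearing = atan2(5.79, -7.17) mod 360° = 141.08° ≈ 141°.

141°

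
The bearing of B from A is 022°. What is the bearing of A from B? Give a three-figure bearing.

Back-bearing = 022° + 180° = 202°.

202°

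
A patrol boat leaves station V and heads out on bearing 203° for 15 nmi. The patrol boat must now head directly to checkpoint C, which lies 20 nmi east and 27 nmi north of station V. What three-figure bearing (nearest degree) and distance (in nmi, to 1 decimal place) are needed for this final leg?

032°, 48.3 nmi

Leg 1 (203°, 15 nmi): east 15 sin 203° = -5.86, north 15 cos 203° = -13.81
Current position: (-5.86, -13.81). Target: (20, 27). Remaining: Δeast = 25.86, Δnorth = 40.81.
Bearing = atan2(25.86, 40.81) mod 360° = 32.36°; distance = √((25.86)² + (40.81)²) = 48.312 nmi.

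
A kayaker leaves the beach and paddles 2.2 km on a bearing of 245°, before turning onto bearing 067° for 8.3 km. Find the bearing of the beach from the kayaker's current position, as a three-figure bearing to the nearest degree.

248°

Leg 1 (245°, 2.2 km): east 2.2 sin 245° = -1.99, north 2.2 cos 245° = -0.93
Leg 2 (067°, 8.3 km): east 8.3 sin 67° = 7.64, north 8.3 cos 67° = 3.24
Net displacement: 5.65 east, 2.31 north. Direction back to start is (-5.65, -2.31): bearing = atan2(-5.65, -2.31) mod 360° = 247.72° ≈ 248°.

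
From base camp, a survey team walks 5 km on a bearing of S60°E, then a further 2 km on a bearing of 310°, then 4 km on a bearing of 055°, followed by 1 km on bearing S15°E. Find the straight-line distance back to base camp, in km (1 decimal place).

6.3 km

Leg 1 (S60°E, 5 km): east 5 sin 120° = 4.33, north 5 cos 120° = -2.50
Leg 2 (310°, 2 km): east 2 sin 310° = -1.53, north 2 cos 310° = 1.29
Leg 3 (055°, 4 km): east 4 sin 55° = 3.28, north 4 cos 55° = 2.29
Leg 4 (S15°E, 1 km): east 1 sin 165° = 0.26, north 1 cos 165° = -0.97
Net: 6.33 east, 0.11 north. Distance = √((6.33)² + (0.11)²) = 6.334 km.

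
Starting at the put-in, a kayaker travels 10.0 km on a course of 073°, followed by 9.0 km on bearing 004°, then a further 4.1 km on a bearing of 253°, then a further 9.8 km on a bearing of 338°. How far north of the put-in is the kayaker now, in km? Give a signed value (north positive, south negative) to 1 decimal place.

Leg 1 (073°, 10.0 km): east 10.0 sin 73° = 9.56, north 10.0 cos 73° = 2.92
Leg 2 (004°, 9.0 km): east 9.0 sin 4° = 0.63, north 9.0 cos 4° = 8.98
Leg 3 (253°, 4.1 km): east 4.1 sin 253° = -3.92, north 4.1 cos 253° = -1.20
Leg 4 (338°, 9.8 km): east 9.8 sin 338° = -3.67, north 9.8 cos 338° = 9.09
Net north component: 19.79 km.

19.8 km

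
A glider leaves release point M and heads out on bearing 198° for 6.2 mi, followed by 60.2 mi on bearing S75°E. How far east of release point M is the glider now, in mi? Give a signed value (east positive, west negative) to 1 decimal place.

Leg 1 (198°, 6.2 mi): east 6.2 sin 198° = -1.92, north 6.2 cos 198° = -5.90
Leg 2 (S75°E, 60.2 mi): east 60.2 sin 105° = 58.15, north 60.2 cos 105° = -15.58
Net east component: 56.23 mi.

56.2 mi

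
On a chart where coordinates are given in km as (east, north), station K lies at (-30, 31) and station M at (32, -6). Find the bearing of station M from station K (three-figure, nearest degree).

Δeast = 32 − -30 = 62.00; Δnorth = -6 − 31 = -37.00.
Bearing = atan2(Δeast, Δnorth) mod 360° = 120.83° ≈ 121°.

121°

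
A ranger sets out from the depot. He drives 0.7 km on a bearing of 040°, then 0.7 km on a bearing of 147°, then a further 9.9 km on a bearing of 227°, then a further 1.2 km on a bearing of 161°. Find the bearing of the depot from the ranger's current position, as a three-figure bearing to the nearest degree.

Leg 1 (040°, 0.7 km): east 0.7 sin 40° = 0.45, north 0.7 cos 40° = 0.54
Leg 2 (147°, 0.7 km): east 0.7 sin 147° = 0.38, north 0.7 cos 147° = -0.59
Leg 3 (227°, 9.9 km): east 9.9 sin 227° = -7.24, north 9.9 cos 227° = -6.75
Leg 4 (161°, 1.2 km): east 1.2 sin 161° = 0.39, north 1.2 cos 161° = -1.13
Net displacement: -6.02 east, -7.94 north. Direction back to start is (6.02, 7.94): bearing = atan2(6.02, 7.94) mod 360° = 37.17° ≈ 037°.

037°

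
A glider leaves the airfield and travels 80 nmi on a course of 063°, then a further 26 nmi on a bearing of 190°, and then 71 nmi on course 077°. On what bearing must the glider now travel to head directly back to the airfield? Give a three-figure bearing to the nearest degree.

Leg 1 (063°, 80 nmi): east 80 sin 63° = 71.28, north 80 cos 63° = 36.32
Leg 2 (190°, 26 nmi): east 26 sin 190° = -4.51, north 26 cos 190° = -25.61
Leg 3 (077°, 71 nmi): east 71 sin 77° = 69.18, north 71 cos 77° = 15.97
Net displacement: 135.95 east, 26.69 north. Direction back to start is (-135.95, -26.69): bearing = atan2(-135.95, -26.69) mod 360° = 258.89° ≈ 259°.

259°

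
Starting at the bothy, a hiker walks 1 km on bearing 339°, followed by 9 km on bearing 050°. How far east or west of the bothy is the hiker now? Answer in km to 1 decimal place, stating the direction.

6.5 km east

Leg 1 (339°, 1 km): east 1 sin 339° = -0.36, north 1 cos 339° = 0.93
Leg 2 (050°, 9 km): east 9 sin 50° = 6.89, north 9 cos 50° = 5.79
Net east component: 6.54 km.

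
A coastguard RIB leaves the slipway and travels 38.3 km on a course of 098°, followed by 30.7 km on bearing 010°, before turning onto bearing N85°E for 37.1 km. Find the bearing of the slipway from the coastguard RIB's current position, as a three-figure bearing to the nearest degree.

Leg 1 (098°, 38.3 km): east 38.3 sin 98° = 37.93, north 38.3 cos 98° = -5.33
Leg 2 (010°, 30.7 km): east 30.7 sin 10° = 5.33, north 30.7 cos 10° = 30.23
Leg 3 (N85°E, 37.1 km): east 37.1 sin 85° = 36.96, north 37.1 cos 85° = 3.23
Net displacement: 80.22 east, 28.14 north. Direction back to start is (-80.22, -28.14): bearing = atan2(-80.22, -28.14) mod 360° = 250.67° ≈ 251°.

251°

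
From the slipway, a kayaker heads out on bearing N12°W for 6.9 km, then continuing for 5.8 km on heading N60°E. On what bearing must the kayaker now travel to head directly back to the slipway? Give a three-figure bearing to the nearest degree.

200°

Leg 1 (N12°W, 6.9 km): east 6.9 sin 348° = -1.43, north 6.9 cos 348° = 6.75
Leg 2 (N60°E, 5.8 km): east 5.8 sin 60° = 5.02, north 5.8 cos 60° = 2.90
Net displacement: 3.59 east, 9.65 north. Direction back to start is (-3.59, -9.65): bearing = atan2(-3.59, -9.65) mod 360° = 200.40° ≈ 200°.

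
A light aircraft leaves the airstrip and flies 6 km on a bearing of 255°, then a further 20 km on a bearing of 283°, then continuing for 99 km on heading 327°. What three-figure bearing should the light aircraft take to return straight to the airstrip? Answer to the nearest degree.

137°

Leg 1 (255°, 6 km): east 6 sin 255° = -5.80, north 6 cos 255° = -1.55
Leg 2 (283°, 20 km): east 20 sin 283° = -19.49, north 20 cos 283° = 4.50
Leg 3 (327°, 99 km): east 99 sin 327° = -53.92, north 99 cos 327° = 83.03
Net displacement: -79.20 east, 85.97 north. Direction back to start is (79.20, -85.97): bearing = atan2(79.20, -85.97) mod 360° = 137.35° ≈ 137°.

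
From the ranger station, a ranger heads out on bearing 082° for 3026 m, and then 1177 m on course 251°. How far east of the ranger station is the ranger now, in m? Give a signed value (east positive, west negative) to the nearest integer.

1884 m

Leg 1 (082°, 3026 m): east 3026 sin 82° = 2996.55, north 3026 cos 82° = 421.14
Leg 2 (251°, 1177 m): east 1177 sin 251° = -1112.88, north 1177 cos 251° = -383.19
Net east component: 1883.68 m.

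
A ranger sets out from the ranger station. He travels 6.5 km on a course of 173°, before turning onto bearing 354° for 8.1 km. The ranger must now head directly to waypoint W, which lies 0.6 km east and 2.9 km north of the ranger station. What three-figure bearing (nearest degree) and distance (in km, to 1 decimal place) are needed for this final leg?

027°, 1.5 km

Leg 1 (173°, 6.5 km): east 6.5 sin 173° = 0.79, north 6.5 cos 173° = -6.45
Leg 2 (354°, 8.1 km): east 8.1 sin 354° = -0.85, north 8.1 cos 354° = 8.06
Current position: (-0.05, 1.60). Target: (0.6, 2.9). Remaining: Δeast = 0.65, Δnorth = 1.30.
Bearing = atan2(0.65, 1.30) mod 360° = 26.80°; distance = √((0.65)² + (1.30)²) = 1.452 km.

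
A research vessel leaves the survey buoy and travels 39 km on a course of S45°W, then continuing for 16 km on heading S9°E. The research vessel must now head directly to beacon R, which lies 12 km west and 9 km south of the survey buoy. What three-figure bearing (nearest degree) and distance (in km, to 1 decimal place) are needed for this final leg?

021°, 36.8 km

Leg 1 (S45°W, 39 km): east 39 sin 225° = -27.58, north 39 cos 225° = -27.58
Leg 2 (S9°E, 16 km): east 16 sin 171° = 2.50, north 16 cos 171° = -15.80
Current position: (-25.07, -43.38). Target: (-12, -9). Remaining: Δeast = 13.07, Δnorth = 34.38.
Bearing = atan2(13.07, 34.38) mod 360° = 20.82°; distance = √((13.07)² + (34.38)²) = 36.782 km.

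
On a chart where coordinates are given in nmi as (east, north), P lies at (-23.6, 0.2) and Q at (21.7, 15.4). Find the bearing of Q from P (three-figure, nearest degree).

071°

Δeast = 21.7 − -23.6 = 45.30; Δnorth = 15.4 − 0.2 = 15.20.
Bearing = atan2(Δeast, Δnorth) mod 360° = 71.45° ≈ 071°.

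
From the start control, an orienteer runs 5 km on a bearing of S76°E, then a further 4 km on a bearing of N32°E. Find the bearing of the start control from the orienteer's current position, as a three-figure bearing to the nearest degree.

Leg 1 (S76°E, 5 km): east 5 sin 104° = 4.85, north 5 cos 104° = -1.21
Leg 2 (N32°E, 4 km): east 4 sin 32° = 2.12, north 4 cos 32° = 3.39
Net displacement: 6.97 east, 2.18 north. Direction back to start is (-6.97, -2.18): bearing = atan2(-6.97, -2.18) mod 360° = 252.62° ≈ 253°.

253°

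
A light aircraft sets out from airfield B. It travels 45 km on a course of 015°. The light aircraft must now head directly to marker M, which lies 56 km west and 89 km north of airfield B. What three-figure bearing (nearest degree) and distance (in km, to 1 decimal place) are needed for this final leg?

Leg 1 (015°, 45 km): east 45 sin 15° = 11.65, north 45 cos 15° = 43.47
Current position: (11.65, 43.47). Target: (-56, 89). Remaining: Δeast = -67.65, Δnorth = 45.53.
Bearing = atan2(-67.65, 45.53) mod 360° = 303.94°; distance = √((-67.65)² + (45.53)²) = 81.544 km.

304°, 81.5 km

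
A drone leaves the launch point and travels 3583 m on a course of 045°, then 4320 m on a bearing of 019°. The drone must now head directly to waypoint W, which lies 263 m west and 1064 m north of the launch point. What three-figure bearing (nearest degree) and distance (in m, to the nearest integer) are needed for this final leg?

Leg 1 (045°, 3583 m): east 3583 sin 45° = 2533.56, north 3583 cos 45° = 2533.56
Leg 2 (019°, 4320 m): east 4320 sin 19° = 1406.45, north 4320 cos 19° = 4084.64
Current position: (3940.02, 6618.20). Target: (-263, 1064). Remaining: Δeast = -4203.02, Δnorth = -5554.20.
Bearing = atan2(-4203.02, -5554.20) mod 360° = 217.12°; distance = √((-4203.02)² + (-5554.20)²) = 6965.238 m.

217°, 6965 m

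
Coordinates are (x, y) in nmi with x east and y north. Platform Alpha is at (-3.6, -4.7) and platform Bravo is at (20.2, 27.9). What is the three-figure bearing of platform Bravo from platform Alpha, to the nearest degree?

Δeast = 20.2 − -3.6 = 23.80; Δnorth = 27.9 − -4.7 = 32.60.
Bearing = atan2(Δeast, Δnorth) mod 360° = 36.13° ≈ 036°.

036°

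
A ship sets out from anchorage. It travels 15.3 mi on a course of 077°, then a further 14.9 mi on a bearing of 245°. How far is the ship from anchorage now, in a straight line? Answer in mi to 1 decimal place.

3.2 mi

Leg 1 (077°, 15.3 mi): east 15.3 sin 77° = 14.91, north 15.3 cos 77° = 3.44
Leg 2 (245°, 14.9 mi): east 14.9 sin 245° = -13.50, north 14.9 cos 245° = -6.30
Net: 1.40 east, -2.86 north. Distance = √((1.40)² + (-2.86)²) = 3.182 mi.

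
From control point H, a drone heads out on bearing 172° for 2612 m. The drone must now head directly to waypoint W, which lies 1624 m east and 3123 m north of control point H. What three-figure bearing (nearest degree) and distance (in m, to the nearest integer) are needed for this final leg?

Leg 1 (172°, 2612 m): east 2612 sin 172° = 363.52, north 2612 cos 172° = -2586.58
Current position: (363.52, -2586.58). Target: (1624, 3123). Remaining: Δeast = 1260.48, Δnorth = 5709.58.
Bearing = atan2(1260.48, 5709.58) mod 360° = 12.45°; distance = √((1260.48)² + (5709.58)²) = 5847.060 m.

012°, 5847 m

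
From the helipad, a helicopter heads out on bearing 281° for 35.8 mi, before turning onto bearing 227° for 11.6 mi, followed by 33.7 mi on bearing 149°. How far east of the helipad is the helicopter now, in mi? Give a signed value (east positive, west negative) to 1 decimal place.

-26.3 mi

Leg 1 (281°, 35.8 mi): east 35.8 sin 281° = -35.14, north 35.8 cos 281° = 6.83
Leg 2 (227°, 11.6 mi): east 11.6 sin 227° = -8.48, north 11.6 cos 227° = -7.91
Leg 3 (149°, 33.7 mi): east 33.7 sin 149° = 17.36, north 33.7 cos 149° = -28.89
Net east component: -26.27 mi.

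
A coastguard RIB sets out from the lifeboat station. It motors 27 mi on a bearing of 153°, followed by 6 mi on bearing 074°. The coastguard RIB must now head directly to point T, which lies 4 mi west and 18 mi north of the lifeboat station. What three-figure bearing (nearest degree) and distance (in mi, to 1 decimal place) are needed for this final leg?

331°, 46.0 mi

Leg 1 (153°, 27 mi): east 27 sin 153° = 12.26, north 27 cos 153° = -24.06
Leg 2 (074°, 6 mi): east 6 sin 74° = 5.77, north 6 cos 74° = 1.65
Current position: (18.03, -22.40). Target: (-4, 18). Remaining: Δeast = -22.03, Δnorth = 40.40.
Bearing = atan2(-22.03, 40.40) mod 360° = 331.40°; distance = √((-22.03)² + (40.40)²) = 46.017 mi.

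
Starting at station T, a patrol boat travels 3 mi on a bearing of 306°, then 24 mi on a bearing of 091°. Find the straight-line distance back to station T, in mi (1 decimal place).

Leg 1 (306°, 3 mi): east 3 sin 306° = -2.43, north 3 cos 306° = 1.76
Leg 2 (091°, 24 mi): east 24 sin 91° = 24.00, north 24 cos 91° = -0.42
Net: 21.57 east, 1.34 north. Distance = √((21.57)² + (1.34)²) = 21.611 mi.

21.6 mi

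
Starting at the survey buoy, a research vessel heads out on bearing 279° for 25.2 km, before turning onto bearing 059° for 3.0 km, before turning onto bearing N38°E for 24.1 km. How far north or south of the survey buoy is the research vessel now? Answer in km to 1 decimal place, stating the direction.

Leg 1 (279°, 25.2 km): east 25.2 sin 279° = -24.89, north 25.2 cos 279° = 3.94
Leg 2 (059°, 3.0 km): east 3.0 sin 59° = 2.57, north 3.0 cos 59° = 1.55
Leg 3 (N38°E, 24.1 km): east 24.1 sin 38° = 14.84, north 24.1 cos 38° = 18.99
Net north component: 24.48 km.

24.5 km north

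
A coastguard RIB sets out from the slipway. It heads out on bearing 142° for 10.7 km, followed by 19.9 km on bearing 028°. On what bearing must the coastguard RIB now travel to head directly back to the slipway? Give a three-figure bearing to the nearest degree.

240°

Leg 1 (142°, 10.7 km): east 10.7 sin 142° = 6.59, north 10.7 cos 142° = -8.43
Leg 2 (028°, 19.9 km): east 19.9 sin 28° = 9.34, north 19.9 cos 28° = 17.57
Net displacement: 15.93 east, 9.14 north. Direction back to start is (-15.93, -9.14): bearing = atan2(-15.93, -9.14) mod 360° = 240.16° ≈ 240°.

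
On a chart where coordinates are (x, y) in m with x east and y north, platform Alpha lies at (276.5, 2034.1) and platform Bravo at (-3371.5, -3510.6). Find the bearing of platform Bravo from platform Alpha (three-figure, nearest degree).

Δeast = -3371.5 − 276.5 = -3648.00; Δnorth = -3510.6 − 2034.1 = -5544.70.
Bearing = atan2(Δeast, Δnorth) mod 360° = 213.34° ≈ 213°.

213°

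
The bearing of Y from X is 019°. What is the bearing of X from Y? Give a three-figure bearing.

Back-bearing = 019° + 180° = 199°.

199°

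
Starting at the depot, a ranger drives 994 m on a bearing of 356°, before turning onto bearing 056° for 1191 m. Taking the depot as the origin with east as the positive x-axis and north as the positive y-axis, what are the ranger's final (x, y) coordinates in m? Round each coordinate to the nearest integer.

Leg 1 (356°, 994 m): east 994 sin 356° = -69.34, north 994 cos 356° = 991.58
Leg 2 (056°, 1191 m): east 1191 sin 56° = 987.38, north 1191 cos 56° = 666.00
Summing: 918.05 m east, 1657.58 m north → (918, 1658).

(918, 1658)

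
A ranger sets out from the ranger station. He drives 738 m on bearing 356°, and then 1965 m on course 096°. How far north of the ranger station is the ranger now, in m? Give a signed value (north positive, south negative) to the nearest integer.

531 m

Leg 1 (356°, 738 m): east 738 sin 356° = -51.48, north 738 cos 356° = 736.20
Leg 2 (096°, 1965 m): east 1965 sin 96° = 1954.24, north 1965 cos 96° = -205.40
Net north component: 530.80 m.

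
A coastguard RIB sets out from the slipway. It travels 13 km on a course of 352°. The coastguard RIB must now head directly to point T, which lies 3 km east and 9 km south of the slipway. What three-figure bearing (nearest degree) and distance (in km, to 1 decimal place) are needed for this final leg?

168°, 22.4 km

Leg 1 (352°, 13 km): east 13 sin 352° = -1.81, north 13 cos 352° = 12.87
Current position: (-1.81, 12.87). Target: (3, -9). Remaining: Δeast = 4.81, Δnorth = -21.87.
Bearing = atan2(4.81, -21.87) mod 360° = 167.60°; distance = √((4.81)² + (-21.87)²) = 22.396 km.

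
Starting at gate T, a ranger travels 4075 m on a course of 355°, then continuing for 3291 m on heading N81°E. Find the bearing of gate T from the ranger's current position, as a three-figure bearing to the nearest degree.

212°

Leg 1 (355°, 4075 m): east 4075 sin 355° = -355.16, north 4075 cos 355° = 4059.49
Leg 2 (N81°E, 3291 m): east 3291 sin 81° = 3250.48, north 3291 cos 81° = 514.83
Net displacement: 2895.32 east, 4574.32 north. Direction back to start is (-2895.32, -4574.32): bearing = atan2(-2895.32, -4574.32) mod 360° = 212.33° ≈ 212°.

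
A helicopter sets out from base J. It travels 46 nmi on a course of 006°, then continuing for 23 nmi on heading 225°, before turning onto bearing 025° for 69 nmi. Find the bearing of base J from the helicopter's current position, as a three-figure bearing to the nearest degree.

Leg 1 (006°, 46 nmi): east 46 sin 6° = 4.81, north 46 cos 6° = 45.75
Leg 2 (225°, 23 nmi): east 23 sin 225° = -16.26, north 23 cos 225° = -16.26
Leg 3 (025°, 69 nmi): east 69 sin 25° = 29.16, north 69 cos 25° = 62.54
Net displacement: 17.71 east, 92.02 north. Direction back to start is (-17.71, -92.02): bearing = atan2(-17.71, -92.02) mod 360° = 190.89° ≈ 191°.

191°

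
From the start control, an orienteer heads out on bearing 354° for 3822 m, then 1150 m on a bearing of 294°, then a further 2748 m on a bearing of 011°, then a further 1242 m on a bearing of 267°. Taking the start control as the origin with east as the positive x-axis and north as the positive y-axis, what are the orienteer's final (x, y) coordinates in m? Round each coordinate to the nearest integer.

(-2166, 6901)

Leg 1 (354°, 3822 m): east 3822 sin 354° = -399.51, north 3822 cos 354° = 3801.06
Leg 2 (294°, 1150 m): east 1150 sin 294° = -1050.58, north 1150 cos 294° = 467.75
Leg 3 (011°, 2748 m): east 2748 sin 11° = 524.34, north 2748 cos 11° = 2697.51
Leg 4 (267°, 1242 m): east 1242 sin 267° = -1240.30, north 1242 cos 267° = -65.00
Summing: -2166.04 m east, 6901.32 m north → (-2166, 6901).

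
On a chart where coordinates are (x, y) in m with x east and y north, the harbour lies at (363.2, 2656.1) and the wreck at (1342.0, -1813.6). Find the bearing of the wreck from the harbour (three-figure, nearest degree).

Δeast = 1342.0 − 363.2 = 978.80; Δnorth = -1813.6 − 2656.1 = -4469.70.
Bearing = atan2(Δeast, Δnorth) mod 360° = 167.65° ≈ 168°.

168°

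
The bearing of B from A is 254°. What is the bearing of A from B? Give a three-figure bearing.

Back-bearing = 254° − 180° = 074°.

074°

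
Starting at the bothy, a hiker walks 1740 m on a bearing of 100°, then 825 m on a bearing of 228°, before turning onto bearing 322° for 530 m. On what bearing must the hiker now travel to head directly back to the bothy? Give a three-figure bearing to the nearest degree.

299°

Leg 1 (100°, 1740 m): east 1740 sin 100° = 1713.57, north 1740 cos 100° = -302.15
Leg 2 (228°, 825 m): east 825 sin 228° = -613.09, north 825 cos 228° = -552.03
Leg 3 (322°, 530 m): east 530 sin 322° = -326.30, north 530 cos 322° = 417.65
Net displacement: 774.17 east, -436.53 north. Direction back to start is (-774.17, 436.53): bearing = atan2(-774.17, 436.53) mod 360° = 299.42° ≈ 299°.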